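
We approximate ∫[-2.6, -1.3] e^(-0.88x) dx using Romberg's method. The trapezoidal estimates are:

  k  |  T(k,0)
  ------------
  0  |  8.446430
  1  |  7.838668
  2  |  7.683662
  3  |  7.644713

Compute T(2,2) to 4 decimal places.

7.6317

T(1,1) = 7.838668 + (7.838668 − 8.446430)/3 = 7.636081
T(2,1) = 7.683662 + (7.683662 − 7.838668)/3 = 7.631993
T(2,2) = (16·7.631993 − 7.636081) / 15 = 7.631720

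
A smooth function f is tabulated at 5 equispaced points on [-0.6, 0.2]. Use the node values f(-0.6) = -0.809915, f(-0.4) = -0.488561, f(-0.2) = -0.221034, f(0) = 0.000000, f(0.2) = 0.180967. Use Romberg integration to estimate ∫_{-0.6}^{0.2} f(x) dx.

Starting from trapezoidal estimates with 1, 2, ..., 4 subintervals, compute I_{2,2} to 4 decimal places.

-0.2017

I_{0,0} (trapezoid, 1 panel, h=0.8000): -0.251579
I_{1,0} (trapezoid, 2 panels, h=0.4000): -0.214203
I_{2,0} (trapezoid, 4 panels, h=0.2000): -0.204814
I_{1,1} = -0.214203 + (-0.214203 − (-0.251579))/3 = -0.201744
I_{2,1} = -0.204814 + (-0.204814 − (-0.214203))/3 = -0.201684
I_{2,2} = -0.201684 + (-0.201684 − (-0.201744))/15 = -0.201680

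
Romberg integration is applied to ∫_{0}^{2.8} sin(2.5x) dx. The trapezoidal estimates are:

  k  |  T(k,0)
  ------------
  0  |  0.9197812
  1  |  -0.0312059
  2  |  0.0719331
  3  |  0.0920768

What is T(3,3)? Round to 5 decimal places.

0.09768

Richardson extrapolation on the trapezoidal column (denominator 4−1=3):
T(1,1) = -0.0312059 + (-0.0312059 − 0.9197812)/3 = -0.3482016
T(2,1) = (4·0.0719331 − (-0.0312059)) / 3 = 0.1063128
T(3,1) = (4·0.0920768 − 0.0719331) / 3 = 0.0987914
T(2,2) = 0.1063128 + (0.1063128 − (-0.3482016))/15 = 0.1366138
T(3,2) = 0.0987914 + (0.0987914 − 0.1063128)/15 = 0.0982900
T(3,3) = 0.0982900 + (0.0982900 − 0.1366138)/63 = 0.0976817
(Column j=1 coincides with Simpson's rule on the same nodes.)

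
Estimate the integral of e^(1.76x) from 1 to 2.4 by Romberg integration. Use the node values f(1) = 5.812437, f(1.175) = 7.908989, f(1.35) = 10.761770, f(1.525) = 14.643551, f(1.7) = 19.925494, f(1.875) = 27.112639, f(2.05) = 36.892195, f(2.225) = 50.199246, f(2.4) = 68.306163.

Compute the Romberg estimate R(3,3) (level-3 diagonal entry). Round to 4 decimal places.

35.5078

R(0,0) (trapezoid, 1 panel, h=1.4000): 51.883020
R(1,0) (trapezoid, 2 panels, h=0.7000): 39.889356
R(2,0) (trapezoid, 4 panels, h=0.3500): 36.623566
R(3,0) (trapezoid, 8 panels, h=0.1750): 35.788057
R(1,1) = 39.889356 + (39.889356 − 51.883020)/3 = 35.891468
R(2,1) = 36.623566 + (36.623566 − 39.889356)/3 = 35.534969
R(3,1) = 35.788057 + (35.788057 − 36.623566)/3 = 35.509554
R(2,2) = 35.534969 + (35.534969 − 35.891468)/15 = 35.511202
R(3,2) = 35.509554 + (35.509554 − 35.534969)/15 = 35.507860
R(3,3) = 35.507860 + (35.507860 − 35.511202)/63 = 35.507807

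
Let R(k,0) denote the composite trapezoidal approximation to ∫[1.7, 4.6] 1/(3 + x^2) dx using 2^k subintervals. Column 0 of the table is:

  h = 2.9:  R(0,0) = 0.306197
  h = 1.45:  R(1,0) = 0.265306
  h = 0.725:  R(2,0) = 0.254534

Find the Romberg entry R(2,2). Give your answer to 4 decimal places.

R(1,1) = 0.265306 + (0.265306 − 0.306197)/3 = 0.251676
R(2,1) = 0.254534 + (0.254534 − 0.265306)/3 = 0.250943
R(2,2) = 0.250943 + (0.250943 − 0.251676)/15 = 0.250894

0.2509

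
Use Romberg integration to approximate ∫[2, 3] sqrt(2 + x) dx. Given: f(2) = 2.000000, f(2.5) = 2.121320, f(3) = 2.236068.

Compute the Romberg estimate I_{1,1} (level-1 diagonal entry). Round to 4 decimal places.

2.1202

I_{0,0} (trapezoid, 1 panel, h=1.0000): 2.118034
I_{1,0} (trapezoid, 2 panels, h=0.5000): 2.119677
I_{1,1} = 2.119677 + (2.119677 − 2.118034)/3 = 2.120225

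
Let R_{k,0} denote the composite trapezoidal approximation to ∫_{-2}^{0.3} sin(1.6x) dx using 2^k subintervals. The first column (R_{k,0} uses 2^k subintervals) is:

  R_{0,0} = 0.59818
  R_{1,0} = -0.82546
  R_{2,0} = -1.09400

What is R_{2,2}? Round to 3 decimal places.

Richardson extrapolation on the trapezoidal column (denominator 4−1=3):
R_{1,1} = (4·(-0.82546) − 0.59818) / 3 = -1.30001
R_{2,1} = -1.09400 + (-1.09400 − (-0.82546))/3 = -1.18351
R_{2,2} = (16·(-1.18351) − (-1.30001)) / 15 = -1.17574

-1.176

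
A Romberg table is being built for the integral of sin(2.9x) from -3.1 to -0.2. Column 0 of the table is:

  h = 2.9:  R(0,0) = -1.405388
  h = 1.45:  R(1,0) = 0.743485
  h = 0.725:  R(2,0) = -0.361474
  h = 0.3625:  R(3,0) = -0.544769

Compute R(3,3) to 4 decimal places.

-0.5932

Richardson extrapolation on the trapezoidal column (denominator 4−1=3):
R(1,1) = 0.743485 + (0.743485 − (-1.405388))/3 = 1.459776
R(2,1) = -0.361474 + (-0.361474 − 0.743485)/3 = -0.729794
R(3,1) = -0.544769 + (-0.544769 − (-0.361474))/3 = -0.605867
R(2,2) = (16·(-0.729794) − 1.459776) / 15 = -0.875765
R(3,2) = -0.605867 + (-0.605867 − (-0.729794))/15 = -0.597605
R(3,3) = (64·(-0.597605) − (-0.875765)) / 63 = -0.593190
(Column j=1 coincides with Simpson's rule on the same nodes.)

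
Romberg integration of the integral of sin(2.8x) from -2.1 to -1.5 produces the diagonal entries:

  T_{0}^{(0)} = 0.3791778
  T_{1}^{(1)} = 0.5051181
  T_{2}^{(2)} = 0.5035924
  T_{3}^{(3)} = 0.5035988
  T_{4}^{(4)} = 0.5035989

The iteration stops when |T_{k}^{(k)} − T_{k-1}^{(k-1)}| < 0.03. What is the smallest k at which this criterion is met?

|T_{1}^{(1)} − T_{0}^{(0)}| = 0.1259403 ≥ 0.03
|T_{2}^{(2)} − T_{1}^{(1)}| = 0.0015257 < 0.03

k = 2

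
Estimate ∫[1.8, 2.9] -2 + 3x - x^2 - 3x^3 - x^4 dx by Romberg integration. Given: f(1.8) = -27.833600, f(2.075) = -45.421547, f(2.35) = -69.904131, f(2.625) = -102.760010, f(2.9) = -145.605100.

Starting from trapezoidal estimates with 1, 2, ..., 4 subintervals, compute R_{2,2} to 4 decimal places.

R_{0,0} (trapezoid, 1 panel, h=1.1000): -95.391285
R_{1,0} (trapezoid, 2 panels, h=0.5500): -86.142915
R_{2,0} (trapezoid, 4 panels, h=0.2750): -83.821385
R_{1,1} = -86.142915 + (-86.142915 − (-95.391285))/3 = -83.060125
R_{2,1} = -83.821385 + (-83.821385 − (-86.142915))/3 = -83.047542
R_{2,2} = -83.047542 + (-83.047542 − (-83.060125))/15 = -83.046703

-83.0467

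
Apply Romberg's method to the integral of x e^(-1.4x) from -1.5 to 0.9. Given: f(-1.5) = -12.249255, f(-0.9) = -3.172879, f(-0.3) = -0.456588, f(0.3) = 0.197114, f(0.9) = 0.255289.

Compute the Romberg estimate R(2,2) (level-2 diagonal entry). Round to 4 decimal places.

-4.9243

R(0,0) (trapezoid, 1 panel, h=2.4000): -14.392759
R(1,0) (trapezoid, 2 panels, h=1.2000): -7.744285
R(2,0) (trapezoid, 4 panels, h=0.6000): -5.657602
R(1,1) = -7.744285 + (-7.744285 − (-14.392759))/3 = -5.528127
R(2,1) = -5.657602 + (-5.657602 − (-7.744285))/3 = -4.962041
R(2,2) = -4.962041 + (-4.962041 − (-5.528127))/15 = -4.924302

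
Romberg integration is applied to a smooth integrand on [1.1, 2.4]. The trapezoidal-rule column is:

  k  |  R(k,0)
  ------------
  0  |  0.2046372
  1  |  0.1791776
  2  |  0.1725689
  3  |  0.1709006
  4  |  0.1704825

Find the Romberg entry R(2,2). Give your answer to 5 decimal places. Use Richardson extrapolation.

R(1,1) = 0.1791776 + (0.1791776 − 0.2046372)/3 = 0.1706911
R(2,1) = 0.1725689 + (0.1725689 − 0.1791776)/3 = 0.1703660
R(2,2) = (16·0.1703660 − 0.1706911) / 15 = 0.1703443

0.17034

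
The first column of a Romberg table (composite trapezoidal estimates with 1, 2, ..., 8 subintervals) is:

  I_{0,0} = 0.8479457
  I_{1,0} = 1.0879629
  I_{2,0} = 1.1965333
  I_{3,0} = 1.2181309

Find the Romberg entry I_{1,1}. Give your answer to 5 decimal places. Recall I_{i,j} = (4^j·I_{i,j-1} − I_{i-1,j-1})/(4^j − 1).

I_{1,1} = 1.0879629 + (1.0879629 − 0.8479457)/3 = 1.1679686
(Column j=1 coincides with Simpson's rule on the same nodes.)

1.16797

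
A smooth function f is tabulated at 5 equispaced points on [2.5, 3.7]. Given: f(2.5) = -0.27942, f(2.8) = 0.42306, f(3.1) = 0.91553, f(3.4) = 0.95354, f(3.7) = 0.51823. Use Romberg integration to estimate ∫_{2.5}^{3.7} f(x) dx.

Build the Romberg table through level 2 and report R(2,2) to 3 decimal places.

0.756

R(0,0) (trapezoid, 1 panel, h=1.2000): 0.14329
R(1,0) (trapezoid, 2 panels, h=0.6000): 0.62096
R(2,0) (trapezoid, 4 panels, h=0.3000): 0.72346
R(1,1) = 0.62096 + (0.62096 − 0.14329)/3 = 0.78018
R(2,1) = 0.72346 + (0.72346 − 0.62096)/3 = 0.75763
R(2,2) = 0.75763 + (0.75763 − 0.78018)/15 = 0.75613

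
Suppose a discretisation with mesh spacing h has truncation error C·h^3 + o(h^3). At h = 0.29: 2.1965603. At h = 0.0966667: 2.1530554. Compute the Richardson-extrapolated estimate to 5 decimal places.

2.15138

The leading error scales as h^3; refining by a factor of 3 reduces it by 3^3 = 27.
Extrapolated value = (27·A(h/3) − A(h)) / (27 − 1)
= (27·2.1530554 − 2.1965603) / 26
= 55.9359355 / 26 = 2.1513821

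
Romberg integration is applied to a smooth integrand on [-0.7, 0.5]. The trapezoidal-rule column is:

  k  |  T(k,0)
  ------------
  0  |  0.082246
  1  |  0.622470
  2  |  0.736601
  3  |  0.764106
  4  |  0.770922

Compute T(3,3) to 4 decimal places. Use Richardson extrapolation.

Richardson extrapolation on the trapezoidal column (denominator 4−1=3):
T(1,1) = (4·0.622470 − 0.082246) / 3 = 0.802545
T(2,1) = 0.736601 + (0.736601 − 0.622470)/3 = 0.774645
T(3,1) = (4·0.764106 − 0.736601) / 3 = 0.773274
T(2,2) = (16·0.774645 − 0.802545) / 15 = 0.772785
T(3,2) = (16·0.773274 − 0.774645) / 15 = 0.773183
T(3,3) = (64·0.773183 − 0.772785) / 63 = 0.773189
(Column j=1 coincides with Simpson's rule on the same nodes.)

0.7732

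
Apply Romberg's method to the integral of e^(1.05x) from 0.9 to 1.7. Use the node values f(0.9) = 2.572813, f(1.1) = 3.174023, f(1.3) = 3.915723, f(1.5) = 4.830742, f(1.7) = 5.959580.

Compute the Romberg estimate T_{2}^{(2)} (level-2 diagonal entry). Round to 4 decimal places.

T_{0}^{(0)} (trapezoid, 1 panel, h=0.8000): 3.412957
T_{1}^{(0)} (trapezoid, 2 panels, h=0.4000): 3.272768
T_{2}^{(0)} (trapezoid, 4 panels, h=0.2000): 3.237337
T_{1}^{(1)} = 3.272768 + (3.272768 − 3.412957)/3 = 3.226038
T_{2}^{(1)} = 3.237337 + (3.237337 − 3.272768)/3 = 3.225527
T_{2}^{(2)} = 3.225527 + (3.225527 − 3.226038)/15 = 3.225493

3.2255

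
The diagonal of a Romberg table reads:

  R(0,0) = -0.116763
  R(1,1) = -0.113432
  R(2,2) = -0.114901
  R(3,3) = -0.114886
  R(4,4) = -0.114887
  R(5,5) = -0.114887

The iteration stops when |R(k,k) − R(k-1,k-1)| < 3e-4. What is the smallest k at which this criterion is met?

|R(1,1) − R(0,0)| = 0.003331 ≥ 3e-4
|R(2,2) − R(1,1)| = 0.001469 ≥ 3e-4
|R(3,3) − R(2,2)| = 0.000015 < 3e-4

k = 3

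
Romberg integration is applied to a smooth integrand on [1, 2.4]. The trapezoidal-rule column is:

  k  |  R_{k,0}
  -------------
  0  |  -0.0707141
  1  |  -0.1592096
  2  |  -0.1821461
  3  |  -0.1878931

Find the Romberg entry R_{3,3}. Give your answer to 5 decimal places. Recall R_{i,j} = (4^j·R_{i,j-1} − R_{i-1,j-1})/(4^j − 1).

R_{1,1} = (4·(-0.1592096) − (-0.0707141)) / 3 = -0.1887081
R_{2,1} = -0.1821461 + (-0.1821461 − (-0.1592096))/3 = -0.1897916
R_{3,1} = -0.1878931 + (-0.1878931 − (-0.1821461))/3 = -0.1898088
R_{2,2} = (16·(-0.1897916) − (-0.1887081)) / 15 = -0.1898638
R_{3,2} = (16·(-0.1898088) − (-0.1897916)) / 15 = -0.1898099
R_{3,3} = -0.1898099 + (-0.1898099 − (-0.1898638))/63 = -0.1898090
(Column j=1 coincides with Simpson's rule on the same nodes.)

-0.18981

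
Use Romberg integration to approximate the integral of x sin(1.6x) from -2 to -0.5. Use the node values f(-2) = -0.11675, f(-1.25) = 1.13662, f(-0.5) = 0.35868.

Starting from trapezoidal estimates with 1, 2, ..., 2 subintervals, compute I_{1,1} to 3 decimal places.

I_{0,0} (trapezoid, 1 panel, h=1.5000): 0.18145
I_{1,0} (trapezoid, 2 panels, h=0.7500): 0.94319
I_{1,1} = 0.94319 + (0.94319 − 0.18145)/3 = 1.19710

1.197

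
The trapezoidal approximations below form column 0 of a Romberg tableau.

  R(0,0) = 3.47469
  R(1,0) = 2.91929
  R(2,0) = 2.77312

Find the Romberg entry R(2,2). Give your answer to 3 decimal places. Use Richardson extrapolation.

2.724

R(1,1) = (4·2.91929 − 3.47469) / 3 = 2.73416
R(2,1) = (4·2.77312 − 2.91929) / 3 = 2.72440
R(2,2) = (16·2.72440 − 2.73416) / 15 = 2.72375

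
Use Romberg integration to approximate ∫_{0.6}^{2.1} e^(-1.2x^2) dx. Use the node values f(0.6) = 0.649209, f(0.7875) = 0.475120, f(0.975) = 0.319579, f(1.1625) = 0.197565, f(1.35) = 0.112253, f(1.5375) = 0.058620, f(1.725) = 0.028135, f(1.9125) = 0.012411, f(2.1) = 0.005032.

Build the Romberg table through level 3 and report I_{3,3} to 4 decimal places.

0.2844

I_{0,0} (trapezoid, 1 panel, h=1.5000): 0.490681
I_{1,0} (trapezoid, 2 panels, h=0.7500): 0.329530
I_{2,0} (trapezoid, 4 panels, h=0.3750): 0.295158
I_{3,0} (trapezoid, 8 panels, h=0.1875): 0.287026
I_{1,1} = 0.329530 + (0.329530 − 0.490681)/3 = 0.275813
I_{2,1} = 0.295158 + (0.295158 − 0.329530)/3 = 0.283701
I_{3,1} = 0.287026 + (0.287026 − 0.295158)/3 = 0.284315
I_{2,2} = 0.283701 + (0.283701 − 0.275813)/15 = 0.284227
I_{3,2} = 0.284315 + (0.284315 − 0.283701)/15 = 0.284356
I_{3,3} = 0.284356 + (0.284356 − 0.284227)/63 = 0.284358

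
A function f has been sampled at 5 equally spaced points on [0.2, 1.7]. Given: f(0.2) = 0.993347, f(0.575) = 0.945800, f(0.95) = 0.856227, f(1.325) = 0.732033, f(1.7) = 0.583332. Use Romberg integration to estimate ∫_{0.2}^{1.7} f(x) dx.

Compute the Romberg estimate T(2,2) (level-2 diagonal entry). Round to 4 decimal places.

T(0,0) (trapezoid, 1 panel, h=1.5000): 1.182509
T(1,0) (trapezoid, 2 panels, h=0.7500): 1.233425
T(2,0) (trapezoid, 4 panels, h=0.3750): 1.245900
T(1,1) = 1.233425 + (1.233425 − 1.182509)/3 = 1.250397
T(2,1) = 1.245900 + (1.245900 − 1.233425)/3 = 1.250058
T(2,2) = 1.250058 + (1.250058 − 1.250397)/15 = 1.250035

1.2500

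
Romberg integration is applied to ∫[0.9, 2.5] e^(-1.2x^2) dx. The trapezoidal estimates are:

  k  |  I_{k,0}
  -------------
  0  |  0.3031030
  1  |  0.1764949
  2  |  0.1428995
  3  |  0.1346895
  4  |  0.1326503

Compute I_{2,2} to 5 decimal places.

0.13153

Richardson extrapolation on the trapezoidal column (denominator 4−1=3):
I_{1,1} = 0.1764949 + (0.1764949 − 0.3031030)/3 = 0.1342922
I_{2,1} = (4·0.1428995 − 0.1764949) / 3 = 0.1317010
I_{2,2} = 0.1317010 + (0.1317010 − 0.1342922)/15 = 0.1315283
(Column j=1 coincides with Simpson's rule on the same nodes.)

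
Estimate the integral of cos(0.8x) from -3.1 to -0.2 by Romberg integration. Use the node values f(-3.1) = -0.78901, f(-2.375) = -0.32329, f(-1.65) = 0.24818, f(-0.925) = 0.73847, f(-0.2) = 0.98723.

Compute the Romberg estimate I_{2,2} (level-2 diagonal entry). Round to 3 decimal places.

0.569

I_{0,0} (trapezoid, 1 panel, h=2.9000): 0.28742
I_{1,0} (trapezoid, 2 panels, h=1.4500): 0.50357
I_{2,0} (trapezoid, 4 panels, h=0.7250): 0.55279
I_{1,1} = 0.50357 + (0.50357 − 0.28742)/3 = 0.57562
I_{2,1} = 0.55279 + (0.55279 − 0.50357)/3 = 0.56920
I_{2,2} = 0.56920 + (0.56920 − 0.57562)/15 = 0.56877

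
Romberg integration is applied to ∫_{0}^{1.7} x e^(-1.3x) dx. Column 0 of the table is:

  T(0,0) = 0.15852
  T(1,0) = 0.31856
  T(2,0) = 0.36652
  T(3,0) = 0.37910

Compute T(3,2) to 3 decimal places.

0.383

T(2,1) = (4·0.36652 − 0.31856) / 3 = 0.38251
T(3,1) = (4·0.37910 − 0.36652) / 3 = 0.38329
T(3,2) = (16·0.38329 − 0.38251) / 15 = 0.38334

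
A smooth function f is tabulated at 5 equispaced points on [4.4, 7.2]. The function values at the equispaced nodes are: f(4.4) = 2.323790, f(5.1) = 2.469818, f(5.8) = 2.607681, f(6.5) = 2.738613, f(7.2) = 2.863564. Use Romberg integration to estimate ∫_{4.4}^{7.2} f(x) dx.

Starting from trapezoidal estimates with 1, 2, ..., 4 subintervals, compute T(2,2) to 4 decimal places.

7.2885

T(0,0) (trapezoid, 1 panel, h=2.8000): 7.262296
T(1,0) (trapezoid, 2 panels, h=1.4000): 7.281901
T(2,0) (trapezoid, 4 panels, h=0.7000): 7.286852
T(1,1) = 7.281901 + (7.281901 − 7.262296)/3 = 7.288436
T(2,1) = 7.286852 + (7.286852 − 7.281901)/3 = 7.288502
T(2,2) = 7.288502 + (7.288502 − 7.288436)/15 = 7.288506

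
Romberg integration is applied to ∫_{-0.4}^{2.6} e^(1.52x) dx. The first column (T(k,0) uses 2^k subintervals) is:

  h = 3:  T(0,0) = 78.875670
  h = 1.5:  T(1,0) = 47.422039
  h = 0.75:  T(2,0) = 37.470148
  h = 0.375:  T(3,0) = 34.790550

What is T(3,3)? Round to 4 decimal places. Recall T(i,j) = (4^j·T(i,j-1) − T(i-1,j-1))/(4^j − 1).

T(1,1) = (4·47.422039 − 78.875670) / 3 = 36.937495
T(2,1) = 37.470148 + (37.470148 − 47.422039)/3 = 34.152851
T(3,1) = (4·34.790550 − 37.470148) / 3 = 33.897351
T(2,2) = (16·34.152851 − 36.937495) / 15 = 33.967208
T(3,2) = (16·33.897351 − 34.152851) / 15 = 33.880318
T(3,3) = 33.880318 + (33.880318 − 33.967208)/63 = 33.878939
(Column j=1 coincides with Simpson's rule on the same nodes.)

33.8789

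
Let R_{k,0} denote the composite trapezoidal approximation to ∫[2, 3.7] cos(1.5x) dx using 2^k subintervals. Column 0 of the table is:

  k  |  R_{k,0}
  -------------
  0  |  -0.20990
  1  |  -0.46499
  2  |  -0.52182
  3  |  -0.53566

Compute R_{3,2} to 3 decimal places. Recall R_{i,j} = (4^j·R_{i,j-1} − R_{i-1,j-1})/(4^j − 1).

Richardson extrapolation on the trapezoidal column (denominator 4−1=3):
R_{2,1} = -0.52182 + (-0.52182 − (-0.46499))/3 = -0.54076
R_{3,1} = -0.53566 + (-0.53566 − (-0.52182))/3 = -0.54027
R_{3,2} = (16·(-0.54027) − (-0.54076)) / 15 = -0.54024

-0.540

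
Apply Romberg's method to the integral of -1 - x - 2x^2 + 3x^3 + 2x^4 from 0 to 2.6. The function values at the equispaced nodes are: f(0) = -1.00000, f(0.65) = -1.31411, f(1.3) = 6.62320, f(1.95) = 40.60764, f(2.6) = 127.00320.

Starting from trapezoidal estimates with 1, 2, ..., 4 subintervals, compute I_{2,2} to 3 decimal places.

I_{0,0} (trapezoid, 1 panel, h=2.6000): 163.80416
I_{1,0} (trapezoid, 2 panels, h=1.3000): 90.51224
I_{2,0} (trapezoid, 4 panels, h=0.6500): 70.79691
I_{1,1} = 90.51224 + (90.51224 − 163.80416)/3 = 66.08160
I_{2,1} = 70.79691 + (70.79691 − 90.51224)/3 = 64.22513
I_{2,2} = 64.22513 + (64.22513 − 66.08160)/15 = 64.10137

64.101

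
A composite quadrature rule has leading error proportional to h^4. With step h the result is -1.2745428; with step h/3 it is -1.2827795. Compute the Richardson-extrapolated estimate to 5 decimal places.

-1.28288

The leading error scales as h^4; refining by a factor of 3 reduces it by 3^4 = 81.
Extrapolated value = (81·A(h/3) − A(h)) / (81 − 1)
= (81·(-1.2827795) − (-1.2745428)) / 80
= -102.6305967 / 80 = -1.2828825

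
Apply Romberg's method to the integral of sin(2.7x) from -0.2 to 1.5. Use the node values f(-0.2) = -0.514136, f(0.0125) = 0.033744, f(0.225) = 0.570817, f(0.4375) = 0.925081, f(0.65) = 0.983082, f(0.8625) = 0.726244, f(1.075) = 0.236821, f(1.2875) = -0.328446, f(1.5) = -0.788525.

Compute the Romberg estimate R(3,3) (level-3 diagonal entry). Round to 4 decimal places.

R(0,0) (trapezoid, 1 panel, h=1.7000): -1.107262
R(1,0) (trapezoid, 2 panels, h=0.8500): 0.281989
R(2,0) (trapezoid, 4 panels, h=0.4250): 0.484241
R(3,0) (trapezoid, 8 panels, h=0.2125): 0.530403
R(1,1) = 0.281989 + (0.281989 − (-1.107262))/3 = 0.745073
R(2,1) = 0.484241 + (0.484241 − 0.281989)/3 = 0.551658
R(3,1) = 0.530403 + (0.530403 − 0.484241)/3 = 0.545790
R(2,2) = 0.551658 + (0.551658 − 0.745073)/15 = 0.538764
R(3,2) = 0.545790 + (0.545790 − 0.551658)/15 = 0.545399
R(3,3) = 0.545399 + (0.545399 − 0.538764)/63 = 0.545504

0.5455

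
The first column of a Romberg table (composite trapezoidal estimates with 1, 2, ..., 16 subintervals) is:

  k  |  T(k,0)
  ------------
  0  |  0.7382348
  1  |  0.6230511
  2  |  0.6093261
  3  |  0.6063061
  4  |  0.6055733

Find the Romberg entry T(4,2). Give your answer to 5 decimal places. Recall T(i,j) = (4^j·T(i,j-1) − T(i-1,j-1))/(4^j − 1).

0.60533

Richardson extrapolation on the trapezoidal column (denominator 4−1=3):
T(3,1) = 0.6063061 + (0.6063061 − 0.6093261)/3 = 0.6052994
T(4,1) = (4·0.6055733 − 0.6063061) / 3 = 0.6053290
T(4,2) = (16·0.6053290 − 0.6052994) / 15 = 0.6053310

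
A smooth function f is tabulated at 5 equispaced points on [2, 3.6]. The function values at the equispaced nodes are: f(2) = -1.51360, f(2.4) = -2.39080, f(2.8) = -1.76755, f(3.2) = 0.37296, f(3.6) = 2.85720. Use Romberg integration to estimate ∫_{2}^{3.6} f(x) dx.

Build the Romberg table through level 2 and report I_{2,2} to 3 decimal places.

I_{0,0} (trapezoid, 1 panel, h=1.6000): 1.07488
I_{1,0} (trapezoid, 2 panels, h=0.8000): -0.87660
I_{2,0} (trapezoid, 4 panels, h=0.4000): -1.24544
I_{1,1} = -0.87660 + (-0.87660 − 1.07488)/3 = -1.52709
I_{2,1} = -1.24544 + (-1.24544 − (-0.87660))/3 = -1.36839
I_{2,2} = -1.36839 + (-1.36839 − (-1.52709))/15 = -1.35781

-1.358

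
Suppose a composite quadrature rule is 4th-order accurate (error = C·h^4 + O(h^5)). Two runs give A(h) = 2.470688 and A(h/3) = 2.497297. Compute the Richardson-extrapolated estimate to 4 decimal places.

2.4976

Extrapolated value = (81·A(h/3) − A(h)) / (81 − 1)
= (81·2.497297 − 2.470688) / 80
= 199.810369 / 80 = 2.497630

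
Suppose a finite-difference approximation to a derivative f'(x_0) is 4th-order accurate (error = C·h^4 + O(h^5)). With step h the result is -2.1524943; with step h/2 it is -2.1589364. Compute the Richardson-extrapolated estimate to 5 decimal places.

The leading error scales as h^4; refining by a factor of 2 reduces it by 2^4 = 16.
Extrapolated value = (16·A(h/2) − A(h)) / (16 − 1)
= (16·(-2.1589364) − (-2.1524943)) / 15
= -32.3904881 / 15 = -2.1593659

-2.15937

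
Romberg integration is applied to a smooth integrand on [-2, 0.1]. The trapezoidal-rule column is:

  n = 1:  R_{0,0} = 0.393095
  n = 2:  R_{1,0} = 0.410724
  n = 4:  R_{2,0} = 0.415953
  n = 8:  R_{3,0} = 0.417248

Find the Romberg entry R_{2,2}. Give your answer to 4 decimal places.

R_{1,1} = 0.410724 + (0.410724 − 0.393095)/3 = 0.416600
R_{2,1} = 0.415953 + (0.415953 − 0.410724)/3 = 0.417696
R_{2,2} = (16·0.417696 − 0.416600) / 15 = 0.417769

0.4178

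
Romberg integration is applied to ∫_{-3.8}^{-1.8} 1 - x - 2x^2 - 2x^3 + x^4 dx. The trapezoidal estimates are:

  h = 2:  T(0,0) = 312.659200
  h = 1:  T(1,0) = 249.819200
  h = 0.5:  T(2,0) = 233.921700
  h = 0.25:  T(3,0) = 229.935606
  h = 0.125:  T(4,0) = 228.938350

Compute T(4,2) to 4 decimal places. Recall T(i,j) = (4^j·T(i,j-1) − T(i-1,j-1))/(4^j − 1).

228.6059

T(3,1) = (4·229.935606 − 233.921700) / 3 = 228.606908
T(4,1) = (4·228.938350 − 229.935606) / 3 = 228.605931
T(4,2) = (16·228.605931 − 228.606908) / 15 = 228.605866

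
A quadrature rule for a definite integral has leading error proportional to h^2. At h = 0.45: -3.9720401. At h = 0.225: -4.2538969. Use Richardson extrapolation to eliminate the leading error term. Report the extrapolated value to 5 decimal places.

Extrapolated value = (4·A(h/2) − A(h)) / (4 − 1)
= (4·(-4.2538969) − (-3.9720401)) / 3
= -13.0435475 / 3 = -4.3478492

-4.34785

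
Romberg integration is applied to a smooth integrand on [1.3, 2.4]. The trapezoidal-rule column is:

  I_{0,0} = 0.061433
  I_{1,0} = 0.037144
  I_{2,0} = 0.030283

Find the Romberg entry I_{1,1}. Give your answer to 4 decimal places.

0.0290

Richardson extrapolation on the trapezoidal column (denominator 4−1=3):
I_{1,1} = 0.037144 + (0.037144 − 0.061433)/3 = 0.029048
(Column j=1 coincides with Simpson's rule on the same nodes.)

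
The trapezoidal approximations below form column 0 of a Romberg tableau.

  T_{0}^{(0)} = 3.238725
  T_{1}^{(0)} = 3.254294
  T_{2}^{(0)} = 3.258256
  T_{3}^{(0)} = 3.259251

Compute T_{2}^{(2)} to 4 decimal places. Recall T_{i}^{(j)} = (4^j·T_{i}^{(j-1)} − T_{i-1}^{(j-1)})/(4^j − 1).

Richardson extrapolation on the trapezoidal column (denominator 4−1=3):
T_{1}^{(1)} = 3.254294 + (3.254294 − 3.238725)/3 = 3.259484
T_{2}^{(1)} = 3.258256 + (3.258256 − 3.254294)/3 = 3.259577
T_{2}^{(2)} = 3.259577 + (3.259577 − 3.259484)/15 = 3.259583

3.2596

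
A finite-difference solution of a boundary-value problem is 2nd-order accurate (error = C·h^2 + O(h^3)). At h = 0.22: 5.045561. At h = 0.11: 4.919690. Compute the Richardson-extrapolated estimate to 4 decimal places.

The leading error scales as h^2; refining by a factor of 2 reduces it by 2^2 = 4.
Extrapolated value = (4·A(h/2) − A(h)) / (4 − 1)
= (4·4.919690 − 5.045561) / 3
= 14.633199 / 3 = 4.877733

4.8777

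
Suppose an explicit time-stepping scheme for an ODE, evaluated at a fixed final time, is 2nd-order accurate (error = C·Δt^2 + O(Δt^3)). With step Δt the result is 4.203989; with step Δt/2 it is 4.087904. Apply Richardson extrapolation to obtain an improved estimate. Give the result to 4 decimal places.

The leading error scales as Δt^2; refining by a factor of 2 reduces it by 2^2 = 4.
Extrapolated value = (4·A(Δt/2) − A(Δt)) / (4 − 1)
= (4·4.087904 − 4.203989) / 3
= 12.147627 / 3 = 4.049209

4.0492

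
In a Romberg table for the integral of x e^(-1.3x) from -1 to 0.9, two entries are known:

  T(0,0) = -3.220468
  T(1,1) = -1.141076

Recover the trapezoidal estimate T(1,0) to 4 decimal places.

From T(1,1) = (4·T(1,0) − T(0,0))/3, solve for T(1,0):
4·T(1,0) = 3·(-1.141076) + (-3.220468) = -6.643696
T(1,0) = -1.660924

-1.6609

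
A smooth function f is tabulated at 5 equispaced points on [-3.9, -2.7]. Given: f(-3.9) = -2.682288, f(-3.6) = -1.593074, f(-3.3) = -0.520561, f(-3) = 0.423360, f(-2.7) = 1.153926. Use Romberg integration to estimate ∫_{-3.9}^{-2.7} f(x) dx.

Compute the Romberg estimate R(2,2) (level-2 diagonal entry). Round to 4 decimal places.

R(0,0) (trapezoid, 1 panel, h=1.2000): -0.917017
R(1,0) (trapezoid, 2 panels, h=0.6000): -0.770845
R(2,0) (trapezoid, 4 panels, h=0.3000): -0.736337
R(1,1) = -0.770845 + (-0.770845 − (-0.917017))/3 = -0.722121
R(2,1) = -0.736337 + (-0.736337 − (-0.770845))/3 = -0.724834
R(2,2) = -0.724834 + (-0.724834 − (-0.722121))/15 = -0.725015

-0.7250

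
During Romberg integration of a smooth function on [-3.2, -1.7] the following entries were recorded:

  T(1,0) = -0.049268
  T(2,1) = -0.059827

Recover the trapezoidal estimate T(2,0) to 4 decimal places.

From T(2,1) = (4·T(2,0) − T(1,0))/3, solve for T(2,0):
4·T(2,0) = 3·(-0.059827) + (-0.049268) = -0.228749
T(2,0) = -0.057187

-0.0572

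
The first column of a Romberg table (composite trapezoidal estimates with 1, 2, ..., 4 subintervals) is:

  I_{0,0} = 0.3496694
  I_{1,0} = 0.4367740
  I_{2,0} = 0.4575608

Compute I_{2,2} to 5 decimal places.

0.46440

Richardson extrapolation on the trapezoidal column (denominator 4−1=3):
I_{1,1} = (4·0.4367740 − 0.3496694) / 3 = 0.4658089
I_{2,1} = (4·0.4575608 − 0.4367740) / 3 = 0.4644897
I_{2,2} = 0.4644897 + (0.4644897 − 0.4658089)/15 = 0.4644018
(Column j=1 coincides with Simpson's rule on the same nodes.)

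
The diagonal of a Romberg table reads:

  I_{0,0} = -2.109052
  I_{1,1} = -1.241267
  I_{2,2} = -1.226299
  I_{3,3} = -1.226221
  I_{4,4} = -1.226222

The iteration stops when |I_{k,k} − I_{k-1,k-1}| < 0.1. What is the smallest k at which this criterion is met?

|I_{1,1} − I_{0,0}| = 0.867785 ≥ 0.1
|I_{2,2} − I_{1,1}| = 0.014968 < 0.1

k = 2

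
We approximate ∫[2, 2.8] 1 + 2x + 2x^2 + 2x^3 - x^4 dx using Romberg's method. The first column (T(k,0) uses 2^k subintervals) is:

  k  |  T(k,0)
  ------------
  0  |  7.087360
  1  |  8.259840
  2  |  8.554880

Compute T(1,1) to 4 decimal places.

T(1,1) = 8.259840 + (8.259840 − 7.087360)/3 = 8.650667

8.6507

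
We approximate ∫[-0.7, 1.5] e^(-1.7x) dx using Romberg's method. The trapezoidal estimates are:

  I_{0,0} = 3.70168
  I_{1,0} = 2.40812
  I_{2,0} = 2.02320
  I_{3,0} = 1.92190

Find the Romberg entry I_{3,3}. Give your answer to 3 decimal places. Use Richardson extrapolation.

1.888

Richardson extrapolation on the trapezoidal column (denominator 4−1=3):
I_{1,1} = 2.40812 + (2.40812 − 3.70168)/3 = 1.97693
I_{2,1} = 2.02320 + (2.02320 − 2.40812)/3 = 1.89489
I_{3,1} = 1.92190 + (1.92190 − 2.02320)/3 = 1.88813
I_{2,2} = (16·1.89489 − 1.97693) / 15 = 1.88942
I_{3,2} = 1.88813 + (1.88813 − 1.89489)/15 = 1.88768
I_{3,3} = (64·1.88768 − 1.88942) / 63 = 1.88765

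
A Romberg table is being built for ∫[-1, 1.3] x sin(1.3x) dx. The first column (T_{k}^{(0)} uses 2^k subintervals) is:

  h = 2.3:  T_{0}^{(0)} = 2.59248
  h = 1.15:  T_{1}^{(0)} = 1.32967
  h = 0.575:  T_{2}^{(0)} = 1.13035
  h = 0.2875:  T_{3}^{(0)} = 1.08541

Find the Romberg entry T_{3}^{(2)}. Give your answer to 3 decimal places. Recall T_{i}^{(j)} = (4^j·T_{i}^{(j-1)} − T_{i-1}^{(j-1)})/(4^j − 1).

T_{2}^{(1)} = (4·1.13035 − 1.32967) / 3 = 1.06391
T_{3}^{(1)} = 1.08541 + (1.08541 − 1.13035)/3 = 1.07043
T_{3}^{(2)} = (16·1.07043 − 1.06391) / 15 = 1.07086

1.071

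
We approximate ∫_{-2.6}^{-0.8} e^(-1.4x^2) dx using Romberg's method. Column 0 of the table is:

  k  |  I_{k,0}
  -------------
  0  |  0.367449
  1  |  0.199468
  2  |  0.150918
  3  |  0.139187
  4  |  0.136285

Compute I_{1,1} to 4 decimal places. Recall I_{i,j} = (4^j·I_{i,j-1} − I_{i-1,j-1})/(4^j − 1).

0.1435

Richardson extrapolation on the trapezoidal column (denominator 4−1=3):
I_{1,1} = 0.199468 + (0.199468 − 0.367449)/3 = 0.143474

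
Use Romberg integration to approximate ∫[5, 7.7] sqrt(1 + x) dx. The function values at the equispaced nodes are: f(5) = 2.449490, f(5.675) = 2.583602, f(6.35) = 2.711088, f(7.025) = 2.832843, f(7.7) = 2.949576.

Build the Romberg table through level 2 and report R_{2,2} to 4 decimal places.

7.3096

R_{0,0} (trapezoid, 1 panel, h=2.7000): 7.288739
R_{1,0} (trapezoid, 2 panels, h=1.3500): 7.304338
R_{2,0} (trapezoid, 4 panels, h=0.6750): 7.308270
R_{1,1} = 7.304338 + (7.304338 − 7.288739)/3 = 7.309538
R_{2,1} = 7.308270 + (7.308270 − 7.304338)/3 = 7.309581
R_{2,2} = 7.309581 + (7.309581 − 7.309538)/15 = 7.309584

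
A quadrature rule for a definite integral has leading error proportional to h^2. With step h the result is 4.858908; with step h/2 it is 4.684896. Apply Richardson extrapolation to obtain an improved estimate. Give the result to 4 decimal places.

The leading error scales as h^2; refining by a factor of 2 reduces it by 2^2 = 4.
Extrapolated value = (4·A(h/2) − A(h)) / (4 − 1)
= (4·4.684896 − 4.858908) / 3
= 13.880676 / 3 = 4.626892

4.6269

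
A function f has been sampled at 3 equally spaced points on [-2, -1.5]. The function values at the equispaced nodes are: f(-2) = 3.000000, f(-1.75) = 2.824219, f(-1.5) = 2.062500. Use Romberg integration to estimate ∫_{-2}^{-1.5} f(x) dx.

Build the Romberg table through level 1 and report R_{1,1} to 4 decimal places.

1.3633

R_{0,0} (trapezoid, 1 panel, h=0.5000): 1.265625
R_{1,0} (trapezoid, 2 panels, h=0.2500): 1.338867
R_{1,1} = 1.338867 + (1.338867 − 1.265625)/3 = 1.363281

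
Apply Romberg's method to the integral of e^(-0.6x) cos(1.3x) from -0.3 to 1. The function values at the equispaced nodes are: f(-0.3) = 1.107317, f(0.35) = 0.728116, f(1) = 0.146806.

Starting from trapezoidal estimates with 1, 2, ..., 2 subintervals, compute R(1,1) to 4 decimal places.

R(0,0) (trapezoid, 1 panel, h=1.3000): 0.815180
R(1,0) (trapezoid, 2 panels, h=0.6500): 0.880865
R(1,1) = 0.880865 + (0.880865 − 0.815180)/3 = 0.902760

0.9028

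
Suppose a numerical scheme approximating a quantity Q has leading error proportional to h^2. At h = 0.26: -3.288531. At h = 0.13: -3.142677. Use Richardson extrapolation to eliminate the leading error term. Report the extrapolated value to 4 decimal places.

-3.0941

The leading error scales as h^2; refining by a factor of 2 reduces it by 2^2 = 4.
Extrapolated value = (4·A(h/2) − A(h)) / (4 − 1)
= (4·(-3.142677) − (-3.288531)) / 3
= -9.282177 / 3 = -3.094059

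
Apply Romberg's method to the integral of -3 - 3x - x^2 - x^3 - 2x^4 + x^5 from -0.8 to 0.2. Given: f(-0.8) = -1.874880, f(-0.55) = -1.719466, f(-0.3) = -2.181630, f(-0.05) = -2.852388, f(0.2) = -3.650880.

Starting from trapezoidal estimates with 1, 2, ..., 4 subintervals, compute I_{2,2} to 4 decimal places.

-2.3462

I_{0,0} (trapezoid, 1 panel, h=1.0000): -2.762880
I_{1,0} (trapezoid, 2 panels, h=0.5000): -2.472255
I_{2,0} (trapezoid, 4 panels, h=0.2500): -2.379091
I_{1,1} = -2.472255 + (-2.472255 − (-2.762880))/3 = -2.375380
I_{2,1} = -2.379091 + (-2.379091 − (-2.472255))/3 = -2.348036
I_{2,2} = -2.348036 + (-2.348036 − (-2.375380))/15 = -2.346213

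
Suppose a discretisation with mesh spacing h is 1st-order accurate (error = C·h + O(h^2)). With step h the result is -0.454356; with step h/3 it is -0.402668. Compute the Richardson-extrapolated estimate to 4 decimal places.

-0.3768

The leading error scales as h; refining by a factor of 3 reduces it by 3^1 = 3.
Extrapolated value = (3·A(h/3) − A(h)) / (3 − 1)
= (3·(-0.402668) − (-0.454356)) / 2
= -0.753648 / 2 = -0.376824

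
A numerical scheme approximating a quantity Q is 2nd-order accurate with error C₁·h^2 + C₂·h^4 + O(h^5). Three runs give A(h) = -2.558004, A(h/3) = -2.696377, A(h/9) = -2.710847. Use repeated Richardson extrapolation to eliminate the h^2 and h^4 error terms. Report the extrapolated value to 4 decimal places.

-2.7126

First eliminate the h^2 term (factor 3^2 = 9):
  B₁ = (9·(-2.696377) − (-2.558004))/8 = -2.713674
  B₂ = (9·(-2.710847) − (-2.696377))/8 = -2.712656
Then eliminate the h^4 term (factor 3^4 = 81):
  (81·(-2.712656) − (-2.713674))/80 = -2.712643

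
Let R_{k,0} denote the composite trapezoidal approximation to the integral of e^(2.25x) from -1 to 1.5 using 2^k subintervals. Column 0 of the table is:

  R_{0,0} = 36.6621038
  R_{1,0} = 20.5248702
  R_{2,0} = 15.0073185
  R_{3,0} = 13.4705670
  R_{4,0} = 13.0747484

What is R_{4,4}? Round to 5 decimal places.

R_{1,1} = 20.5248702 + (20.5248702 − 36.6621038)/3 = 15.1457923
R_{2,1} = 15.0073185 + (15.0073185 − 20.5248702)/3 = 13.1681346
R_{3,1} = (4·13.4705670 − 15.0073185) / 3 = 12.9583165
R_{4,1} = 13.0747484 + (13.0747484 − 13.4705670)/3 = 12.9428089
R_{2,2} = 13.1681346 + (13.1681346 − 15.1457923)/15 = 13.0362908
R_{3,2} = (16·12.9583165 − 13.1681346) / 15 = 12.9443286
R_{4,2} = 12.9428089 + (12.9428089 − 12.9583165)/15 = 12.9417751
R_{3,3} = 12.9443286 + (12.9443286 − 13.0362908)/63 = 12.9428689
R_{4,3} = 12.9417751 + (12.9417751 − 12.9443286)/63 = 12.9417346
R_{4,4} = 12.9417346 + (12.9417346 − 12.9428689)/255 = 12.9417302

12.94173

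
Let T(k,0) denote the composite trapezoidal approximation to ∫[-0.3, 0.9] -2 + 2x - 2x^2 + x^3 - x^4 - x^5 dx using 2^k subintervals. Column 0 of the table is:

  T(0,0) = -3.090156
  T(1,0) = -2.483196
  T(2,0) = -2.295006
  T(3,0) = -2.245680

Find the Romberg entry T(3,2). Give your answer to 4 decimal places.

T(2,1) = (4·(-2.295006) − (-2.483196)) / 3 = -2.232276
T(3,1) = (4·(-2.245680) − (-2.295006)) / 3 = -2.229238
T(3,2) = -2.229238 + (-2.229238 − (-2.232276))/15 = -2.229035

-2.2290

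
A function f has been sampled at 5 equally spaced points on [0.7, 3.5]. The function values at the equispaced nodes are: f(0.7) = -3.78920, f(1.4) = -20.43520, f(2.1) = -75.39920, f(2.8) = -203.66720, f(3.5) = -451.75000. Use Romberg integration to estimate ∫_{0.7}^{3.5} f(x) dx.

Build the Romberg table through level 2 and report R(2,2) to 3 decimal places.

R(0,0) (trapezoid, 1 panel, h=2.8000): -637.75488
R(1,0) (trapezoid, 2 panels, h=1.4000): -424.43632
R(2,0) (trapezoid, 4 panels, h=0.7000): -369.08984
R(1,1) = -424.43632 + (-424.43632 − (-637.75488))/3 = -353.33013
R(2,1) = -369.08984 + (-369.08984 − (-424.43632))/3 = -350.64101
R(2,2) = -350.64101 + (-350.64101 − (-353.33013))/15 = -350.46174

-350.462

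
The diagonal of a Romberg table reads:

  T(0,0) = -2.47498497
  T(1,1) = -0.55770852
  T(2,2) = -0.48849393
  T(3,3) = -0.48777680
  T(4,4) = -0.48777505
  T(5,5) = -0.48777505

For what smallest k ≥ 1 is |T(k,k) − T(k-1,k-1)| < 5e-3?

|T(1,1) − T(0,0)| = 1.91727645 ≥ 5e-3
|T(2,2) − T(1,1)| = 0.06921459 ≥ 5e-3
|T(3,3) − T(2,2)| = 0.00071713 < 5e-3

k = 3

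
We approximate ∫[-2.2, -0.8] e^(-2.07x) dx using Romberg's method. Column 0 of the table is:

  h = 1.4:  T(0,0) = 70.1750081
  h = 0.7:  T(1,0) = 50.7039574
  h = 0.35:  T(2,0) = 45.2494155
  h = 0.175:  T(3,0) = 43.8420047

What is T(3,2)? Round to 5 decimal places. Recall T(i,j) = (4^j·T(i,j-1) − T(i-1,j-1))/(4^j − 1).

43.36898

Richardson extrapolation on the trapezoidal column (denominator 4−1=3):
T(2,1) = (4·45.2494155 − 50.7039574) / 3 = 43.4312349
T(3,1) = (4·43.8420047 − 45.2494155) / 3 = 43.3728678
T(3,2) = 43.3728678 + (43.3728678 − 43.4312349)/15 = 43.3689767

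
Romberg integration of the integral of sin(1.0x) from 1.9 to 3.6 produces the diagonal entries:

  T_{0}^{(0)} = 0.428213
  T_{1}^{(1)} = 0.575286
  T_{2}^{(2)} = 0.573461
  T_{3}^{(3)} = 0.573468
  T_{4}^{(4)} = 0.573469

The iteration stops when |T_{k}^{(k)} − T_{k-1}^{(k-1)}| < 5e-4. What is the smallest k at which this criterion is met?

|T_{1}^{(1)} − T_{0}^{(0)}| = 0.147073 ≥ 5e-4
|T_{2}^{(2)} − T_{1}^{(1)}| = 0.001825 ≥ 5e-4
|T_{3}^{(3)} − T_{2}^{(2)}| = 0.000007 < 5e-4

k = 3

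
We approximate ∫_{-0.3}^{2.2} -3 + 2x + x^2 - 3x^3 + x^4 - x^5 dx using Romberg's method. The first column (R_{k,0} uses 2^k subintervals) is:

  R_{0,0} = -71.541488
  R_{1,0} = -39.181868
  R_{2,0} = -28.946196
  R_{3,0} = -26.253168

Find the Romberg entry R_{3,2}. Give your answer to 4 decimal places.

-25.3436

Richardson extrapolation on the trapezoidal column (denominator 4−1=3):
R_{2,1} = -28.946196 + (-28.946196 − (-39.181868))/3 = -25.534305
R_{3,1} = -26.253168 + (-26.253168 − (-28.946196))/3 = -25.355492
R_{3,2} = (16·(-25.355492) − (-25.534305)) / 15 = -25.343571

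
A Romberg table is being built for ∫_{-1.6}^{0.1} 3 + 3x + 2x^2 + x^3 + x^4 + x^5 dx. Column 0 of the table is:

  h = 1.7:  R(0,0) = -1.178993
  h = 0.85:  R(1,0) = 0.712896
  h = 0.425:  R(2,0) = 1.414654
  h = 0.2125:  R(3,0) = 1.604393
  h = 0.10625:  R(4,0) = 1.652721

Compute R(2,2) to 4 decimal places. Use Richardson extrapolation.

R(1,1) = (4·0.712896 − (-1.178993)) / 3 = 1.343526
R(2,1) = 1.414654 + (1.414654 − 0.712896)/3 = 1.648573
R(2,2) = (16·1.648573 − 1.343526) / 15 = 1.668909

1.6689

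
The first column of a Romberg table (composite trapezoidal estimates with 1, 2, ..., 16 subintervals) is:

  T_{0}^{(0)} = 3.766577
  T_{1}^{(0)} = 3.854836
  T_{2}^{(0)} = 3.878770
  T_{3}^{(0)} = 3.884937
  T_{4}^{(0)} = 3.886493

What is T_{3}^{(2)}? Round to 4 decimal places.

3.8870

T_{2}^{(1)} = (4·3.878770 − 3.854836) / 3 = 3.886748
T_{3}^{(1)} = 3.884937 + (3.884937 − 3.878770)/3 = 3.886993
T_{3}^{(2)} = (16·3.886993 − 3.886748) / 15 = 3.887009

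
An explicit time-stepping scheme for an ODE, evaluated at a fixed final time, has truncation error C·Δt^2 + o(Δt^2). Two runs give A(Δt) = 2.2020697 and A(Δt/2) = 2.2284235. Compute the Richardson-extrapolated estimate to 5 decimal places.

Extrapolated value = (4·A(Δt/2) − A(Δt)) / (4 − 1)
= (4·2.2284235 − 2.2020697) / 3
= 6.7116243 / 3 = 2.2372081

2.23721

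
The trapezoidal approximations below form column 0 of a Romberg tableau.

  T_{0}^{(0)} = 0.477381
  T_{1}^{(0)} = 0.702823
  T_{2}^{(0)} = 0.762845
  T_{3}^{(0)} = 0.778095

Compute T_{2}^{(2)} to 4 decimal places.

T_{1}^{(1)} = 0.702823 + (0.702823 − 0.477381)/3 = 0.777970
T_{2}^{(1)} = 0.762845 + (0.762845 − 0.702823)/3 = 0.782852
T_{2}^{(2)} = 0.782852 + (0.782852 − 0.777970)/15 = 0.783177

0.7832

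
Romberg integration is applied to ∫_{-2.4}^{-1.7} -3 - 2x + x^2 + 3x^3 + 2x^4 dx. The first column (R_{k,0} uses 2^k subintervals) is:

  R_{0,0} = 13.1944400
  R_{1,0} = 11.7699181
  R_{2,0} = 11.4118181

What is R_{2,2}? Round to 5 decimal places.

11.29228

R_{1,1} = (4·11.7699181 − 13.1944400) / 3 = 11.2950775
R_{2,1} = (4·11.4118181 − 11.7699181) / 3 = 11.2924514
R_{2,2} = 11.2924514 + (11.2924514 − 11.2950775)/15 = 11.2922763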